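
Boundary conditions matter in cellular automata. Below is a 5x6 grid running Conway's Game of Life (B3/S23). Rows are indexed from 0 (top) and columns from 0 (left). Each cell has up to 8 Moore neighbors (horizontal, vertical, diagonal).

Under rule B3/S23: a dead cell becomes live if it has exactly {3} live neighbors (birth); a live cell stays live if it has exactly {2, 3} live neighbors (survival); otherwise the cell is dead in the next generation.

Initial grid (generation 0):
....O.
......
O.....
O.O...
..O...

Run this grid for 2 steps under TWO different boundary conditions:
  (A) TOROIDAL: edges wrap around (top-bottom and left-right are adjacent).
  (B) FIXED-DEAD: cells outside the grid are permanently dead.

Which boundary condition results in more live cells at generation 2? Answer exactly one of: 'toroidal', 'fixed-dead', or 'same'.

Answer: toroidal

Derivation:
Under TOROIDAL boundary, generation 2:
......
......
......
..O...
......
Population = 1

Under FIXED-DEAD boundary, generation 2:
......
......
......
......
......
Population = 0

Comparison: toroidal=1, fixed-dead=0 -> toroidal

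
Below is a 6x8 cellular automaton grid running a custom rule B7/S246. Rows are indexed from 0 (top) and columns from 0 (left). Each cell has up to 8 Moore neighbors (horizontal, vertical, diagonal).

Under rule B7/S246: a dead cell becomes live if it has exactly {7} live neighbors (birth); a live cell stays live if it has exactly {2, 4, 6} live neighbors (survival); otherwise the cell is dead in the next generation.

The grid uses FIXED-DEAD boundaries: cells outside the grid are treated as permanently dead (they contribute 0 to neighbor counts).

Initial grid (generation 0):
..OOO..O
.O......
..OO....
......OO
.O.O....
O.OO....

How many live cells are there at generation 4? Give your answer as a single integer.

Answer: 0

Derivation:
Simulating step by step:
Generation 0 (given above): 14 live cells
Generation 1: 7 live cells
..OO....
.O......
..O.....
........
.O.O....
...O....
Generation 2: 2 live cells
..O.....
.O......
........
........
........
........
Generation 3: 0 live cells
........
........
........
........
........
........
Generation 4: 0 live cells
........
........
........
........
........
........
Population at generation 4: 0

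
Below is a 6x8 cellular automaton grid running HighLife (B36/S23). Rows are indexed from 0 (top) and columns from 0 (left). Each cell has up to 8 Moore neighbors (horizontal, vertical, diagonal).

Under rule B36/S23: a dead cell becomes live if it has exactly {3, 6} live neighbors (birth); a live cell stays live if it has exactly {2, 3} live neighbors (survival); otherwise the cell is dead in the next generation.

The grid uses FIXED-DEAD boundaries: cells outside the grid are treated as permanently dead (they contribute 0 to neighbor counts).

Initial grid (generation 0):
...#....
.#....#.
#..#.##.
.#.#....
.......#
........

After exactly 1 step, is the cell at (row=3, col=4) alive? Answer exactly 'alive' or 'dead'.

Answer: alive

Derivation:
Simulating step by step:
Generation 0 (given above): 10 live cells
Generation 1: 12 live cells
........
..#.###.
##..###.
..#.#.#.
........
........

Cell (3,4) at generation 1: 1 -> alive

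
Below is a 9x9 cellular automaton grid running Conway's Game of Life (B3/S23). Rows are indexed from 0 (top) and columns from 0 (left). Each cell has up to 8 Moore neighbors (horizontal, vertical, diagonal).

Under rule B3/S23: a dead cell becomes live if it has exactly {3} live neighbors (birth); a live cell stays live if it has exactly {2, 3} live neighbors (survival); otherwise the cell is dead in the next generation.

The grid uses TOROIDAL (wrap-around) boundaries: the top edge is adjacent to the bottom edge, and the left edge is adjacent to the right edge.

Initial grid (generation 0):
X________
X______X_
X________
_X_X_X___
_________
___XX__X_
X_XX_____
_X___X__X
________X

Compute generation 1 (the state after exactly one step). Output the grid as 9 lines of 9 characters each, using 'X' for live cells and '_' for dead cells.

Answer: X________
XX_______
XX______X
_________
__XX_____
__XXX____
XXXX____X
_XX_____X
________X

Derivation:
Simulating step by step:
Generation 0 (given above): 17 live cells
Generation 1: 20 live cells
(generation 1 grid is the final answer)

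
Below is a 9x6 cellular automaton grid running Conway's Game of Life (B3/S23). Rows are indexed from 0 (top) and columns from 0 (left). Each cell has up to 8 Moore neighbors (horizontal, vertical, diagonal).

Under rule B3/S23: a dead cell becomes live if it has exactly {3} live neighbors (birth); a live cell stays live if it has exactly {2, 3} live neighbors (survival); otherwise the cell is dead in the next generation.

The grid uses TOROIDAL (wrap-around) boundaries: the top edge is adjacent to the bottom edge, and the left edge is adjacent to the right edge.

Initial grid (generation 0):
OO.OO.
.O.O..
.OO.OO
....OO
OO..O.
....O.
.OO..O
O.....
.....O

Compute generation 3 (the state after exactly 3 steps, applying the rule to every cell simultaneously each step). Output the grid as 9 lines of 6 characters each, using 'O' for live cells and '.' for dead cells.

Simulating step by step:
Generation 0 (given above): 21 live cells
Generation 1: 24 live cells
OO.OOO
......
.OO..O
..O...
O..OO.
..OOO.
OO...O
OO...O
.O..OO
Generation 2: 17 live cells
.OOO..
...O..
.OO...
O.O.OO
.O..OO
..O...
...O..
..O...
...O..
Generation 3: 22 live cells
(generation 3 grid is the final answer)

Answer: ...OO.
...O..
OOO.OO
..O.O.
.OO.O.
..OOO.
..OO..
..OO..
.O.O..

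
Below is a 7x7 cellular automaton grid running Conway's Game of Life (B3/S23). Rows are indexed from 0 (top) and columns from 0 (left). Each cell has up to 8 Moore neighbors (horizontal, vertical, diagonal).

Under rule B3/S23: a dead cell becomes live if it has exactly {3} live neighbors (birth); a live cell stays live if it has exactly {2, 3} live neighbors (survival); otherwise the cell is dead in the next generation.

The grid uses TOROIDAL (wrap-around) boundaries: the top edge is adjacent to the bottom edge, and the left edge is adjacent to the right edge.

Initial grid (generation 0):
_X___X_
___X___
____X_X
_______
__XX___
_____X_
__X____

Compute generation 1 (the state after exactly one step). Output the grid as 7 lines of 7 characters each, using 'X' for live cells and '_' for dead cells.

Answer: __X____
____XX_
_______
___X___
_______
__XX___
_______

Derivation:
Simulating step by step:
Generation 0 (given above): 9 live cells
Generation 1: 6 live cells
(generation 1 grid is the final answer)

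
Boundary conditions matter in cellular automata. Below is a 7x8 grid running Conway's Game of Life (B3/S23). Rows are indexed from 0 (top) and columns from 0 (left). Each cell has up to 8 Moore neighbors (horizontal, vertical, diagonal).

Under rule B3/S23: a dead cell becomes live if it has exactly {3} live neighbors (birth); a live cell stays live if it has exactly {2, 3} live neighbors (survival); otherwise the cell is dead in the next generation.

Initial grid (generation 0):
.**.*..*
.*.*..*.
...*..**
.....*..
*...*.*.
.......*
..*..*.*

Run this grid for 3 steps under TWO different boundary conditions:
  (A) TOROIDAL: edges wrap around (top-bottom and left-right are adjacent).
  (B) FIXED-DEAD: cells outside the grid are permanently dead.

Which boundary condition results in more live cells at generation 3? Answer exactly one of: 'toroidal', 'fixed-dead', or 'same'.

Answer: toroidal

Derivation:
Under TOROIDAL boundary, generation 3:
.*....*.
.**.....
..*.....
*......*
*****...
....**.*
...*.*..
Population = 17

Under FIXED-DEAD boundary, generation 3:
..*.....
.*....*.
..*...**
......**
.......*
.......*
......*.
Population = 11

Comparison: toroidal=17, fixed-dead=11 -> toroidal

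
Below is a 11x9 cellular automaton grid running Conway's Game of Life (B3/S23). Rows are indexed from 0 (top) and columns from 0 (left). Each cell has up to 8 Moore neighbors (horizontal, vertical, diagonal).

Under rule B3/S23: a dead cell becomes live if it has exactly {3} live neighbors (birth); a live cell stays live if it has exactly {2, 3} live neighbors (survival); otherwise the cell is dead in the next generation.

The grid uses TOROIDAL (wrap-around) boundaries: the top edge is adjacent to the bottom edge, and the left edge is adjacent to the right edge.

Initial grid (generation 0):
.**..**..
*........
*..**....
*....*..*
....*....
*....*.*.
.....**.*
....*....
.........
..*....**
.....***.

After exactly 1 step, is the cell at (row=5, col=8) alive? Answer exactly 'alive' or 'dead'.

Answer: alive

Derivation:
Simulating step by step:
Generation 0 (given above): 25 live cells
Generation 1: 35 live cells
.*...*.*.
*.****...
**..*....
*..*.*..*
*...***..
....**.**
....*****
.....*...
.........
.......**
.**..*..*

Cell (5,8) at generation 1: 1 -> alive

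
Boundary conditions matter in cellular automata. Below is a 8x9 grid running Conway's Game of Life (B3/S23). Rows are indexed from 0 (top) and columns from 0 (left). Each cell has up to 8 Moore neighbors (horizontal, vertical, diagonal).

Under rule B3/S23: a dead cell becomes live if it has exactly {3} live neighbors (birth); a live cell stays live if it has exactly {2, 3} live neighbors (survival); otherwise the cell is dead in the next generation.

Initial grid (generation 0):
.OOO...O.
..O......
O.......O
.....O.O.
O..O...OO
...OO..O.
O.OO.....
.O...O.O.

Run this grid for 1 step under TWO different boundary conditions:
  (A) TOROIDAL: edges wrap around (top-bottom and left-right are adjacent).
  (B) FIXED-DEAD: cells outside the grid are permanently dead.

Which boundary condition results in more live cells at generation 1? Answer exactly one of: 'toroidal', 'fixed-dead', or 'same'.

Under TOROIDAL boundary, generation 1:
.O.O..O..
O.OO....O
........O
......OO.
...O...O.
OO..O..O.
.OOO..O.O
O...O.O.O
Population = 25

Under FIXED-DEAD boundary, generation 1:
.OOO.....
..OO.....
.........
......OO.
...O...OO
.O..O..OO
.OOO..O..
.OO......
Population = 20

Comparison: toroidal=25, fixed-dead=20 -> toroidal

Answer: toroidal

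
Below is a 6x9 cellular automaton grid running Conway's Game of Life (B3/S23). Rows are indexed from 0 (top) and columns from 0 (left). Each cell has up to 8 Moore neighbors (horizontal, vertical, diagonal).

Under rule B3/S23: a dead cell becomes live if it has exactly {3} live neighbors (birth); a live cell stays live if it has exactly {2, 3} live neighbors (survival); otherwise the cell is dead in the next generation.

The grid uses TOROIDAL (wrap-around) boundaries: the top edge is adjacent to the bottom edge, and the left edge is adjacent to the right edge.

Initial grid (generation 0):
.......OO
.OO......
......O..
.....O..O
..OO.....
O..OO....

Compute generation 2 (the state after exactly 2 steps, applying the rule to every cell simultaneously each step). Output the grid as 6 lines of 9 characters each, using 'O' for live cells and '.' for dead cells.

Answer: OO..O..OO
OOO.....O
.........
.........
..O.O....
....O...O

Derivation:
Simulating step by step:
Generation 0 (given above): 12 live cells
Generation 1: 12 live cells
OOOO....O
.......O.
.........
.........
..OO.....
..OOO...O
Generation 2: 13 live cells
(generation 2 grid is the final answer)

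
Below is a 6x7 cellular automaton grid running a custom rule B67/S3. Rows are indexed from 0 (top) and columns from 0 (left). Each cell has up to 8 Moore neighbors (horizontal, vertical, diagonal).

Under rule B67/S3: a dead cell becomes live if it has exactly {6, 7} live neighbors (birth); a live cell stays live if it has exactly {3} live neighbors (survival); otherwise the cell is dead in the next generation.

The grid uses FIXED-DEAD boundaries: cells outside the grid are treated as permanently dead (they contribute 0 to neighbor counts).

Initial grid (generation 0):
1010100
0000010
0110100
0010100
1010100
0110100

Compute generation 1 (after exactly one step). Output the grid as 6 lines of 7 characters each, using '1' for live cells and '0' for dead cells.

Answer: 0000000
0000000
0000000
0011000
0011000
0100000

Derivation:
Simulating step by step:
Generation 0 (given above): 15 live cells
Generation 1: 5 live cells
(generation 1 grid is the final answer)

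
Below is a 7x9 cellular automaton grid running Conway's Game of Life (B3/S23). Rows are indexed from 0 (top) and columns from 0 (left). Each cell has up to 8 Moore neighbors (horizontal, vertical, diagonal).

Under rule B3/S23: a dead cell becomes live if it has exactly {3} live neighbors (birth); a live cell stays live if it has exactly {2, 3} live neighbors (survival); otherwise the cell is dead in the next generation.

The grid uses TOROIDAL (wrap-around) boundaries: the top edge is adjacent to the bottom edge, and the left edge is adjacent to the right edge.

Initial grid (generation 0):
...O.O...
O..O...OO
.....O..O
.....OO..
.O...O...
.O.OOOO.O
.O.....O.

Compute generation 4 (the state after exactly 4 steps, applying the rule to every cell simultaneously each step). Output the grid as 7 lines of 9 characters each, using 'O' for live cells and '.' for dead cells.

Simulating step by step:
Generation 0 (given above): 20 live cells
Generation 1: 27 live cells
O.O.O.OO.
O.....OOO
O...OO..O
....OOO..
O.O....O.
.O..OOOO.
O..O...O.
Generation 2: 27 live cells
O..O.O...
...OO....
O...O....
OO.OO.OO.
.O.O...OO
OOOOOO.O.
O.OO.....
Generation 3: 18 live cells
.O.......
...O.O...
OOO.....O
.O.OOOOO.
.........
......OO.
O....OO..
Generation 4: 21 live cells
(generation 4 grid is the final answer)

Answer: ....OOO..
.........
OO.....OO
.O.OOOOOO
....O....
.....OOO.
.....OOO.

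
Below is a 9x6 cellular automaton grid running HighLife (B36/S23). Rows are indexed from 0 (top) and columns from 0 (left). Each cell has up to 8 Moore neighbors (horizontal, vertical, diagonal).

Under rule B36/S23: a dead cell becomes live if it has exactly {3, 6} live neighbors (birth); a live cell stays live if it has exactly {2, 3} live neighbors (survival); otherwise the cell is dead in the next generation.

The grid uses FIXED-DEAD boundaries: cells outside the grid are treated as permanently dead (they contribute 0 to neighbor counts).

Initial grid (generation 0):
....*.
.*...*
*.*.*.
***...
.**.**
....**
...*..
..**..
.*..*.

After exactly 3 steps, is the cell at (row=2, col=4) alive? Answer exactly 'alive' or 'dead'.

Answer: alive

Derivation:
Simulating step by step:
Generation 0 (given above): 20 live cells
Generation 1: 24 live cells
......
.*.***
****..
*...**
*.*.**
..*..*
..**..
..***.
..**..
Generation 2: 17 live cells
....*.
**.**.
*...*.
**...*
......
..*..*
.*....
.*..*.
..*.*.
Generation 3: 20 live cells
...**.
**.***
..****
**....
.*....
......
.**...
.***..
...*..

Cell (2,4) at generation 3: 1 -> alive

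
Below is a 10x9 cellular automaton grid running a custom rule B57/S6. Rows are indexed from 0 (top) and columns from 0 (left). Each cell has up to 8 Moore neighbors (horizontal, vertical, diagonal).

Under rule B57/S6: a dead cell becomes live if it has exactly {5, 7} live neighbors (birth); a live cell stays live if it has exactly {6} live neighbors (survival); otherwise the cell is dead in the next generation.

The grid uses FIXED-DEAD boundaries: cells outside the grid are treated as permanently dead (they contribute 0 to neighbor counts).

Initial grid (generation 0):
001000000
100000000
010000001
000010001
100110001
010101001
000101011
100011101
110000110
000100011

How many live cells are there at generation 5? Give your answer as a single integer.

Answer: 0

Derivation:
Simulating step by step:
Generation 0 (given above): 30 live cells
Generation 1: 1 live cells
000000000
000000000
000000000
000000000
000000000
000000000
000000100
000000000
000000000
000000000
Generation 2: 0 live cells
000000000
000000000
000000000
000000000
000000000
000000000
000000000
000000000
000000000
000000000
Generation 3: 0 live cells
000000000
000000000
000000000
000000000
000000000
000000000
000000000
000000000
000000000
000000000
Generation 4: 0 live cells
000000000
000000000
000000000
000000000
000000000
000000000
000000000
000000000
000000000
000000000
Generation 5: 0 live cells
000000000
000000000
000000000
000000000
000000000
000000000
000000000
000000000
000000000
000000000
Population at generation 5: 0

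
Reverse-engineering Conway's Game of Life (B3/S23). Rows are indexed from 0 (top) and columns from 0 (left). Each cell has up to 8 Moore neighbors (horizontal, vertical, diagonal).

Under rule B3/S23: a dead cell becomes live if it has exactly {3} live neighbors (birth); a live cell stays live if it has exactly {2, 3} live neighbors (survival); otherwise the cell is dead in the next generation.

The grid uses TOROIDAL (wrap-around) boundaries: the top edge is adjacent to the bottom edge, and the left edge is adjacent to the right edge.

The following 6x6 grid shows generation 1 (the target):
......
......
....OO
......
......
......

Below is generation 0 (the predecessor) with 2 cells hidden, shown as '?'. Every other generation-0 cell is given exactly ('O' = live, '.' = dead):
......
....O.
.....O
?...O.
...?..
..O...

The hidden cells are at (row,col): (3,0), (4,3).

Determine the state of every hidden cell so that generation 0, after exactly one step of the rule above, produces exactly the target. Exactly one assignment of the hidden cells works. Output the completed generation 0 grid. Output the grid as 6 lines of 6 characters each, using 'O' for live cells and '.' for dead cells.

Hidden generation-0 cells (in order): (3,0), (4,3).
A hidden cell only influences target cells in its own 3x3 neighborhood. Try each of the 2^2 = 4 assignments, step the completed generation 0 forward once under B3/S23, and compare with the target:
  (3,0)=. (4,3)=. -> step reproduces the target at every cell -> ACCEPT
  (3,0)=. (4,3)=O -> step gives (3,4)='O' but target has '.' -> reject
  (3,0)=O (4,3)=. -> step gives (3,5)='O' but target has '.' -> reject
  (3,0)=O (4,3)=O -> step gives (3,4)='O' but target has '.' -> reject
Unique solution: (3,0)=dead, (4,3)=dead.
Check: live-neighbor counts of every cell in the completed generation 0:
011211
100112
100232
100112
011211
010100
Applying B3/S23 to generation 0 with these counts gives:
......
......
....OO
......
......
......
which matches the target exactly.

Answer: ......
....O.
.....O
....O.
......
..O...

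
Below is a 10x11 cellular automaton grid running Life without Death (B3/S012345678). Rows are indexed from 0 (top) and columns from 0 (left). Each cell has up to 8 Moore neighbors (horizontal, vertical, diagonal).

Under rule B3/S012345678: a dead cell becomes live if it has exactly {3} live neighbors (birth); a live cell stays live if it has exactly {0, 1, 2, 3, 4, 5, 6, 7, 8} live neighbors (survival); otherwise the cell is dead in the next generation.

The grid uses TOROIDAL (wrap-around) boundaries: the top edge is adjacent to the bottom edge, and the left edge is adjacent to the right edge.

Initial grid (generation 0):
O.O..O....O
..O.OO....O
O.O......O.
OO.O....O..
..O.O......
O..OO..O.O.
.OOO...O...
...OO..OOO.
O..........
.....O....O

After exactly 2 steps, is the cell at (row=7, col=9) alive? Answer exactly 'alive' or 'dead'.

Simulating step by step:
Generation 0 (given above): 34 live cells
Generation 1: 54 live cells
OOOO.OO..OO
..O.OO...OO
O.O.O....O.
OO.O....O.O
O.O.O...O.O
O..OO..OOO.
.OOO..OO.OO
.O.OO..OOO.
O...O...OOO
.O...O....O
Generation 2: 72 live cells
OOOO.OO..OO
..O.OOO.OOO
O.O.OO..OO.
OO.OO...O.O
O.O.O...O.O
O..OOOOOOO.
.OOO.OOO.OO
.O.OOOOOOO.
OOOOOO.OOOO
.O.O.OO.O.O

Cell (7,9) at generation 2: 1 -> alive

Answer: alive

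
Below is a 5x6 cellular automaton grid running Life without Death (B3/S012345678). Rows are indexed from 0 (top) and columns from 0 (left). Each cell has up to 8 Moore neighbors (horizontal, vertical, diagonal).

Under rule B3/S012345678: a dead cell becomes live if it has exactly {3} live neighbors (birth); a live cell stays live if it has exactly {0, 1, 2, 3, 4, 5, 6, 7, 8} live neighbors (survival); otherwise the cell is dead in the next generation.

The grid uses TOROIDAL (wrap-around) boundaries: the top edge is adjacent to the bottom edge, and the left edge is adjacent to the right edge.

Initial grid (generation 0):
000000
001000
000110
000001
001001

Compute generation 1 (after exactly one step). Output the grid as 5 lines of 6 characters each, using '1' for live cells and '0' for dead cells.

Simulating step by step:
Generation 0 (given above): 6 live cells
Generation 1: 8 live cells
(generation 1 grid is the final answer)

Answer: 000000
001100
000110
000101
001001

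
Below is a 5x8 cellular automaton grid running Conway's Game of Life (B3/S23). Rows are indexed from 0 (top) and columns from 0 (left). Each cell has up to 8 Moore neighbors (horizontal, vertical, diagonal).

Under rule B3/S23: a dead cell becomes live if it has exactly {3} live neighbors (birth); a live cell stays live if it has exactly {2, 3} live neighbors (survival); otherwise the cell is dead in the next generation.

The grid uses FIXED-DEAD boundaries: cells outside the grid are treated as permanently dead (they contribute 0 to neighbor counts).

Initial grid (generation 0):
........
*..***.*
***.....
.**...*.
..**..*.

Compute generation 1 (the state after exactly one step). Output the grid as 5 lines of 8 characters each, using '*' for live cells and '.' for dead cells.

Answer: ....*...
*.***...
*...***.
*.......
.***....

Derivation:
Simulating step by step:
Generation 0 (given above): 14 live cells
Generation 1: 13 live cells
(generation 1 grid is the final answer)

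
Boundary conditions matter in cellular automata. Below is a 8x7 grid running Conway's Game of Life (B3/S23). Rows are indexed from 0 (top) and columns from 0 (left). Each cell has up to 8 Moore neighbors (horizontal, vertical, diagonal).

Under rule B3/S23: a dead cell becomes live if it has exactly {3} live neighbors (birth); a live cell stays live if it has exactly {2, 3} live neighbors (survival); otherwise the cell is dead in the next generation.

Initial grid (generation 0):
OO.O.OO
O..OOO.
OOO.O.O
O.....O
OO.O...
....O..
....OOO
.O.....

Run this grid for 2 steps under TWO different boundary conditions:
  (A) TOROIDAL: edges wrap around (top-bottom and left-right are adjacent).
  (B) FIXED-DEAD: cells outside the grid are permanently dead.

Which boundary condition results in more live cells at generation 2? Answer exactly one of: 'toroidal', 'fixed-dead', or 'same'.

Under TOROIDAL boundary, generation 2:
.O.....
..OOO..
...OO..
OOOOOOO
.OOO...
.O.OO..
OOO.OOO
.OOO.O.
Population = 29

Under FIXED-DEAD boundary, generation 2:
.OO....
O...O.O
...OOO.
O.OOOO.
..OO...
...OOO.
...O.O.
....OO.
Population = 22

Comparison: toroidal=29, fixed-dead=22 -> toroidal

Answer: toroidal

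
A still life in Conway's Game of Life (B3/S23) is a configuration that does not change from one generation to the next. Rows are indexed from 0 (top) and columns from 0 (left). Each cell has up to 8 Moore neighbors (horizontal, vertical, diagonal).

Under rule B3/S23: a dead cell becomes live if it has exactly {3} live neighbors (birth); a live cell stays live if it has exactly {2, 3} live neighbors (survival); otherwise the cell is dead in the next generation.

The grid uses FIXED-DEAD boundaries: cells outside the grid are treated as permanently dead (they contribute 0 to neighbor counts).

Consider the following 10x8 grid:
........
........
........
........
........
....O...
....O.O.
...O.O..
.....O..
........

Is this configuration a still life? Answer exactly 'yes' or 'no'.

Answer: no

Derivation:
Compute generation 1 and compare to generation 0 (given above):
Generation 1:
........
........
........
........
........
.....O..
...OO...
.....OO.
....O...
........
Cell (5,4) differs: gen0=1 vs gen1=0 -> NOT a still life.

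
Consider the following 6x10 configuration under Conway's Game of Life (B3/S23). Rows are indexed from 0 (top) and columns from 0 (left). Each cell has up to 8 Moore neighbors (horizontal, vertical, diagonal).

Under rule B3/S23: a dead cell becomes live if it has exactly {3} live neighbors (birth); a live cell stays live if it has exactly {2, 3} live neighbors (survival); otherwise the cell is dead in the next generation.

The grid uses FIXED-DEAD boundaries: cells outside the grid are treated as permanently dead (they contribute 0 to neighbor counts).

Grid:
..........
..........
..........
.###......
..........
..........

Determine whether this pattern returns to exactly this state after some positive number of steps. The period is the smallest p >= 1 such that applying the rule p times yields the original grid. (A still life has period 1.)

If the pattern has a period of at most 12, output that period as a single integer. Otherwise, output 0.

Simulating and comparing each generation to the original:
Gen 0 (original, given above): 3 live cells
Gen 1: 3 live cells, differs from original
Gen 2: 3 live cells, MATCHES original -> period = 2

Answer: 2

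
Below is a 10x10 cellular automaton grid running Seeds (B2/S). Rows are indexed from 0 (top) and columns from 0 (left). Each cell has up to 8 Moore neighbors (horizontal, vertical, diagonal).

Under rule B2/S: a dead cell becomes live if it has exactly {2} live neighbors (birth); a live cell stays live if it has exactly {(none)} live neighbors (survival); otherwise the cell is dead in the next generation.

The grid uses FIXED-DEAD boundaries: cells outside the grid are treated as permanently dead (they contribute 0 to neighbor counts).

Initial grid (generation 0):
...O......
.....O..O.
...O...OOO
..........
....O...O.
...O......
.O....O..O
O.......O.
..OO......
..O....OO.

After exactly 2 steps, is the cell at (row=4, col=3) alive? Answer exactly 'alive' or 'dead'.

Simulating step by step:
Generation 0 (given above): 20 live cells
Generation 1: 24 live cells
....O.....
..OO..O...
....O.O...
...OO.....
...O......
..O.OO.OOO
O.O....OO.
...O...O.O
.........O
.O........
Generation 2: 13 live cells
..O..O....
.......O..
.......O..
..O.......
......OO.O
..........
.....O....
.OO...O...
..O.......
..........

Cell (4,3) at generation 2: 0 -> dead

Answer: dead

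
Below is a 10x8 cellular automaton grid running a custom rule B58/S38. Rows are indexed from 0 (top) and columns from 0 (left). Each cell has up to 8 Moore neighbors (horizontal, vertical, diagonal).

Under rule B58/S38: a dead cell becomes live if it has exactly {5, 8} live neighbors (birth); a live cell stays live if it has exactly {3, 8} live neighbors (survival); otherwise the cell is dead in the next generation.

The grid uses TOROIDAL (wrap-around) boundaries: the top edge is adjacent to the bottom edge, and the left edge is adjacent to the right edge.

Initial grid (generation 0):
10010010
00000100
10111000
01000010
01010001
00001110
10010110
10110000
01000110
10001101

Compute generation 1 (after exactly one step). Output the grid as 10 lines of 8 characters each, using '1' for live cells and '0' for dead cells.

Simulating step by step:
Generation 0 (given above): 30 live cells
Generation 1: 13 live cells
(generation 1 grid is the final answer)

Answer: 00000010
00000000
00000000
01100000
00000000
00000000
00011010
00100000
01000110
10001010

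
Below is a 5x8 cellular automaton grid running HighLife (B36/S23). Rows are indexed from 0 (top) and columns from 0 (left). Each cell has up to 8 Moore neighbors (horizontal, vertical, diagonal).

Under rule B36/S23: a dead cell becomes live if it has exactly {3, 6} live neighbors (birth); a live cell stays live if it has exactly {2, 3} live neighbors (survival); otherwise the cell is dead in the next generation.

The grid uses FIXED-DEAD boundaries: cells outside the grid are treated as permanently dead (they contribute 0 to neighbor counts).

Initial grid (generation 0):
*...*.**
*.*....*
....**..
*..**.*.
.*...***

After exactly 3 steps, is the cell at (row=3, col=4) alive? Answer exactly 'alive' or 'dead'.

Simulating step by step:
Generation 0 (given above): 17 live cells
Generation 1: 18 live cells
.*....**
.*.**..*
.*..***.
...*.*.*
....****
Generation 2: 15 live cells
..*...**
**.**..*
.......*
...**..*
....**.*
Generation 3: 20 live cells
.***..**
.***...*
..*...**
...***.*
...****.

Cell (3,4) at generation 3: 1 -> alive

Answer: alive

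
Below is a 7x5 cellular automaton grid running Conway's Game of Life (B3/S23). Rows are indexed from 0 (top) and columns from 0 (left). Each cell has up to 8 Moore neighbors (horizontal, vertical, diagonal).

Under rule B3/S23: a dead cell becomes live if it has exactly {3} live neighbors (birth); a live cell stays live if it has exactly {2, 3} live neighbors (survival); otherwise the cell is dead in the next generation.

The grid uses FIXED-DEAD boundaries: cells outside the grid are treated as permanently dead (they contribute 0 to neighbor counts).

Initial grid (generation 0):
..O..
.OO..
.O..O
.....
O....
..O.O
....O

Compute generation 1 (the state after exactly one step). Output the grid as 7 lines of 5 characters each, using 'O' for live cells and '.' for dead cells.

Simulating step by step:
Generation 0 (given above): 9 live cells
Generation 1: 9 live cells
(generation 1 grid is the final answer)

Answer: .OO..
.OOO.
.OO..
.....
.....
...O.
...O.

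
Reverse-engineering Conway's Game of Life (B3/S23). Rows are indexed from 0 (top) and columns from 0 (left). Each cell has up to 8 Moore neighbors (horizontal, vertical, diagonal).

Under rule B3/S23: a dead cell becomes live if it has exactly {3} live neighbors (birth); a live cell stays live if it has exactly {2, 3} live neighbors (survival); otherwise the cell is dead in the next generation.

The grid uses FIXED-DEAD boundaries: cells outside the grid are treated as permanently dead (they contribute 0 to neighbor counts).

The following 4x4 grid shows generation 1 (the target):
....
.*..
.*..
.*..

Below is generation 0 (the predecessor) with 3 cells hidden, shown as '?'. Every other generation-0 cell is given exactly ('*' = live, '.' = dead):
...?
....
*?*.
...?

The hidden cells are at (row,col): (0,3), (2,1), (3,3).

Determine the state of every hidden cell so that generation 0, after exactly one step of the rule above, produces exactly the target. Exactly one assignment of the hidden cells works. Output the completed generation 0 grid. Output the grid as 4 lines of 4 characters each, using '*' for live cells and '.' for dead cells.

Hidden generation-0 cells (in order): (0,3), (2,1), (3,3).
A hidden cell only influences target cells in its own 3x3 neighborhood. Try each of the 2^3 = 8 assignments, step the completed generation 0 forward once under B3/S23, and compare with the target:
  (0,3)=. (2,1)=. (3,3)=. -> step gives (1,1)='.' but target has '*' -> reject
  (0,3)=. (2,1)=. (3,3)=* -> step gives (1,1)='.' but target has '*' -> reject
  (0,3)=. (2,1)=* (3,3)=. -> step reproduces the target at every cell -> ACCEPT
  (0,3)=. (2,1)=* (3,3)=* -> step gives (2,2)='*' but target has '.' -> reject
  (0,3)=* (2,1)=. (3,3)=. -> step gives (1,1)='.' but target has '*' -> reject
  (0,3)=* (2,1)=. (3,3)=* -> step gives (1,1)='.' but target has '*' -> reject
  (0,3)=* (2,1)=* (3,3)=. -> step gives (1,2)='*' but target has '.' -> reject
  (0,3)=* (2,1)=* (3,3)=* -> step gives (1,2)='*' but target has '.' -> reject
Unique solution: (0,3)=dead, (2,1)=live, (3,3)=dead.
Check: live-neighbor counts of every cell in the completed generation 0:
0000
2321
1211
2321
Applying B3/S23 to generation 0 with these counts gives:
....
.*..
.*..
.*..
which matches the target exactly.

Answer: ....
....
***.
....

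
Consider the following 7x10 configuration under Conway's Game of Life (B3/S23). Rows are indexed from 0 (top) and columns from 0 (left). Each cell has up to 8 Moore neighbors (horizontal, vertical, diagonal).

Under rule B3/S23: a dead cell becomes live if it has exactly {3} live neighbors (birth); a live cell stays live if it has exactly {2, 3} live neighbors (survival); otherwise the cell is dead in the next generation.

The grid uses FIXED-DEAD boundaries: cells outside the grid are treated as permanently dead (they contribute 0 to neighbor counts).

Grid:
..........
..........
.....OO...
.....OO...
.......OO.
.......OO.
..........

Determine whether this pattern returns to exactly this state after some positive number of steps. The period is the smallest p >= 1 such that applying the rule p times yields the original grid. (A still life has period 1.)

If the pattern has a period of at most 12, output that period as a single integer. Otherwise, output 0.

Simulating and comparing each generation to the original:
Gen 0 (original, given above): 8 live cells
Gen 1: 6 live cells, differs from original
Gen 2: 8 live cells, MATCHES original -> period = 2

Answer: 2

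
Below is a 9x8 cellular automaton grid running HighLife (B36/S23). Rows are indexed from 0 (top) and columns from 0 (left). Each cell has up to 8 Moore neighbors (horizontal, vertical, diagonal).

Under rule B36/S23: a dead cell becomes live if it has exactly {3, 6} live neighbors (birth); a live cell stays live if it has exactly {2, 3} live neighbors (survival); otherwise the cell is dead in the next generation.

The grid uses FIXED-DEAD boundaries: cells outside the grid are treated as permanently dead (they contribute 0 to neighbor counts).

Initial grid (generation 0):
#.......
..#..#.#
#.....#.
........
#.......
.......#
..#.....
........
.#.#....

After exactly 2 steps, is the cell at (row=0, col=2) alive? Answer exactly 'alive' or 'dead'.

Simulating step by step:
Generation 0 (given above): 11 live cells
Generation 1: 4 live cells
........
.#....#.
......#.
........
........
........
........
..#.....
........
Generation 2: 0 live cells
........
........
........
........
........
........
........
........
........

Cell (0,2) at generation 2: 0 -> dead

Answer: dead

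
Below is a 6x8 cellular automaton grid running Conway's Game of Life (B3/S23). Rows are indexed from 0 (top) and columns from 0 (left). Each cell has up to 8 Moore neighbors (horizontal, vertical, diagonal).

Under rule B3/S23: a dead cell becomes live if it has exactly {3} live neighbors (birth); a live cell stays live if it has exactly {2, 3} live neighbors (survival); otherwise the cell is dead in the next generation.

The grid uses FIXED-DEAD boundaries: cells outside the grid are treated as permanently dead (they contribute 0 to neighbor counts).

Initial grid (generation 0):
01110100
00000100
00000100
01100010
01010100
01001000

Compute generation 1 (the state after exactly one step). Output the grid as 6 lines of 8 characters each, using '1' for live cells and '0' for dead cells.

Simulating step by step:
Generation 0 (given above): 14 live cells
Generation 1: 19 live cells
(generation 1 grid is the final answer)

Answer: 00101000
00100110
00000110
01101110
11011100
00101000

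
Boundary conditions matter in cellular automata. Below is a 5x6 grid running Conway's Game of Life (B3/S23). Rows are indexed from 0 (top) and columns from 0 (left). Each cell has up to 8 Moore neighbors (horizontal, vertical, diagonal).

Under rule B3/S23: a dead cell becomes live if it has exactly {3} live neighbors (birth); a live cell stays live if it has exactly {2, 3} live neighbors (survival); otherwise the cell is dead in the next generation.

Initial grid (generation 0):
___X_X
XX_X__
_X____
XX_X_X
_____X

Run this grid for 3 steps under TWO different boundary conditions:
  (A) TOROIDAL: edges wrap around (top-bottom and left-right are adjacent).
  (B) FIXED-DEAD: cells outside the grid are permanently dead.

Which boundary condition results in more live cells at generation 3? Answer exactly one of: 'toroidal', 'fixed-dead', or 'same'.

Answer: fixed-dead

Derivation:
Under TOROIDAL boundary, generation 3:
______
XX____
X_____
_XXX__
X____X
Population = 8

Under FIXED-DEAD boundary, generation 3:
__X_X_
_X___X
_XX___
_X___X
__X_X_
Population = 10

Comparison: toroidal=8, fixed-dead=10 -> fixed-dead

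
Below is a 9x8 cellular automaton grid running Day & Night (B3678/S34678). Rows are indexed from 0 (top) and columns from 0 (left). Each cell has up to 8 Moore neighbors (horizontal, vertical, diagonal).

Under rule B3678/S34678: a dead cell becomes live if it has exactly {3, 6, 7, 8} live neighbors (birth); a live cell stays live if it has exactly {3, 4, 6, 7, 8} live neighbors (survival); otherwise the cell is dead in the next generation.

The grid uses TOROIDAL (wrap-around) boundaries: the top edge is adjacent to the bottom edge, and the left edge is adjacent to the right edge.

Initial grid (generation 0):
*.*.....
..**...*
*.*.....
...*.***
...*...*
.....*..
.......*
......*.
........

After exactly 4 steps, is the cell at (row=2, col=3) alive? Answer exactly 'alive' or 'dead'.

Answer: alive

Derivation:
Simulating step by step:
Generation 0 (given above): 16 live cells
Generation 1: 16 live cells
.*.*....
*.**....
.**.*...
*.*.*.**
.....*..
......*.
......*.
........
........
Generation 2: 7 live cells
........
...**...
..**.*..
........
.....*..
.....*..
........
........
........
Generation 3: 5 live cells
........
..***...
...*....
....*...
........
........
........
........
........
Generation 4: 4 live cells
...*....
...*....
..**....
........
........
........
........
........
........

Cell (2,3) at generation 4: 1 -> alive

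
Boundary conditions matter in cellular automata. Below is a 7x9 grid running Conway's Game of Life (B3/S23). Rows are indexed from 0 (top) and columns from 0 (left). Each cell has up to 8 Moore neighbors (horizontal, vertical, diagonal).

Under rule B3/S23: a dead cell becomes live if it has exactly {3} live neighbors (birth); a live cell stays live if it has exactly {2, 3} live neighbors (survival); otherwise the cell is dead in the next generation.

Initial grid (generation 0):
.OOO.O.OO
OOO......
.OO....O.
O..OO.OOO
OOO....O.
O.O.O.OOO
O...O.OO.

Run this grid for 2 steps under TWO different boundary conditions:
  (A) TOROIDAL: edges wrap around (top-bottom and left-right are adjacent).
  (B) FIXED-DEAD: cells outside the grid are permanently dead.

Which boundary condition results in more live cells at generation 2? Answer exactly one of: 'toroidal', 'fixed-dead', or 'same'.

Under TOROIDAL boundary, generation 2:
...OOO.O.
....O...O
.....O...
...O.OOO.
..O......
.........
....OO...
Population = 14

Under FIXED-DEAD boundary, generation 2:
.......O.
......O.O
.....O...
.O.O.OO.O
O.O....O.
O.O....O.
.OO....O.
Population = 18

Comparison: toroidal=14, fixed-dead=18 -> fixed-dead

Answer: fixed-dead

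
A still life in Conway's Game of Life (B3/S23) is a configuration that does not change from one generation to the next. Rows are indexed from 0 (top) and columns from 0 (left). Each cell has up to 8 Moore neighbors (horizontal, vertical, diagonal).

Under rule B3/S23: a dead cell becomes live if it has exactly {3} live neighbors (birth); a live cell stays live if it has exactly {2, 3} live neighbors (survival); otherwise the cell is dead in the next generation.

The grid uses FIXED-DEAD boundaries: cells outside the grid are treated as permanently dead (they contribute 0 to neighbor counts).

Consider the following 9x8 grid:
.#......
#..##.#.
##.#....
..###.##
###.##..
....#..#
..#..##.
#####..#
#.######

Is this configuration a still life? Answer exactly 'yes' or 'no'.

Answer: no

Derivation:
Compute generation 1 and compare to generation 0 (given above):
Generation 1:
........
#..##...
##....##
......#.
.##....#
..#.#...
..#..###
#......#
#....###
Cell (0,1) differs: gen0=1 vs gen1=0 -> NOT a still life.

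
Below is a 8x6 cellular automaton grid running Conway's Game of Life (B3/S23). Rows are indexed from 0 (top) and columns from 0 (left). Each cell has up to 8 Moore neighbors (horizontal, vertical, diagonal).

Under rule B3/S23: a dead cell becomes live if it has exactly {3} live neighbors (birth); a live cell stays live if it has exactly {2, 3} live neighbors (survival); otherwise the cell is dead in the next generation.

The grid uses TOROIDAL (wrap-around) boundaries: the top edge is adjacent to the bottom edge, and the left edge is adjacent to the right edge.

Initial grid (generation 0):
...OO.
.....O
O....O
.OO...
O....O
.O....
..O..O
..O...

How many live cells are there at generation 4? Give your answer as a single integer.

Simulating step by step:
Generation 0 (given above): 13 live cells
Generation 1: 16 live cells
...OO.
O....O
OO...O
.O....
O.O...
.O...O
.OO...
..O.O.
Generation 2: 16 live cells
...OO.
.O....
.O...O
..O..O
O.O...
......
OOOO..
.OO.O.
Generation 3: 18 live cells
.O.OO.
O.O.O.
.OO...
..O..O
.O....
O..O..
O..O..
O...OO
Generation 4: 22 live cells
.OO...
O...OO
O.O..O
O.O...
OOO...
OOO...
OO.O..
OOO...
Population at generation 4: 22

Answer: 22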